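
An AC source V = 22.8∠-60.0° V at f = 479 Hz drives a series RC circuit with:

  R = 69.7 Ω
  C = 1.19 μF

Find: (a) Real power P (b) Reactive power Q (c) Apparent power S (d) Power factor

Step 1 — Angular frequency: ω = 2π·f = 2π·479 = 3010 rad/s.
Step 2 — Component impedances:
  R: Z = R = 69.7 Ω
  C: Z = 1/(jωC) = -j/(ω·C) = 0 - j279.2 Ω
Step 3 — Series combination: Z_total = R + C = 69.7 - j279.2 Ω = 287.8∠-76.0° Ω.
Step 4 — Source phasor: V = 22.8∠-60.0° V = 11.4 - j19.75 V.
Step 5 — Current: I = V / Z = 0.07616 + j0.02182 A = 0.07923∠16.0° A.
Step 6 — Complex power: S = V·I* = 0.4375 - j1.753 VA.
Step 7 — Real power: P = Re(S) = 0.4375 W.
Step 8 — Reactive power: Q = Im(S) = -1.753 VAR.
Step 9 — Apparent power: |S| = 1.806 VA.
Step 10 — Power factor: PF = P/|S| = 0.2422 (leading).

(a) P = 0.4375 W  (b) Q = -1.753 VAR  (c) S = 1.806 VA  (d) PF = 0.2422 (leading)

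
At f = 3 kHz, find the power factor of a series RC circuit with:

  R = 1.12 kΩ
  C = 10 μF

Step 1 — Angular frequency: ω = 2π·f = 2π·3000 = 1.885e+04 rad/s.
Step 2 — Component impedances:
  R: Z = R = 1120 Ω
  C: Z = 1/(jωC) = -j/(ω·C) = 0 - j5.305 Ω
Step 3 — Series combination: Z_total = R + C = 1120 - j5.305 Ω = 1120∠-0.3° Ω.
Step 4 — Power factor: PF = cos(φ) = Re(Z)/|Z| = 1120/1120 = 1.
Step 5 — Type: Im(Z) = -5.305 ⇒ leading (phase φ = -0.3°).

PF = 1 (leading, φ = -0.3°)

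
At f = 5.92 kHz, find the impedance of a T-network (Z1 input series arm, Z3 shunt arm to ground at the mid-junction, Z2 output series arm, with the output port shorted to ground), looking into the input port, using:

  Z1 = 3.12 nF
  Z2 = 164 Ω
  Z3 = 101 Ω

Step 1 — Angular frequency: ω = 2π·f = 2π·5920 = 3.72e+04 rad/s.
Step 2 — Component impedances:
  Z1: Z = 1/(jωC) = -j/(ω·C) = 0 - j8617 Ω
  Z2: Z = R = 164 Ω
  Z3: Z = R = 101 Ω
Step 3 — With the output port shorted to ground, the output series arm Z2 runs from the junction to ground; the shunt arm Z3 also runs from the junction to ground. They appear in parallel: Z3 || Z2 = 62.51 Ω.
Step 4 — Series with input arm Z1: Z_in = Z1 + (Z3 || Z2) = 62.51 - j8617 Ω = 8617∠-89.6° Ω.

Z = 62.51 - j8617 Ω = 8617∠-89.6° Ω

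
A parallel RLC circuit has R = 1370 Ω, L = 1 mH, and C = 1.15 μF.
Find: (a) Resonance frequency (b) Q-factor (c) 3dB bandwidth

Step 1 — Resonance: ω₀ = 1/√(LC) = 1/√(0.001·1.15e-06) = 2.949e+04 rad/s.
Step 2 — f₀ = ω₀/(2π) = 4693 Hz.
Step 3 — Parallel Q: Q = R/(ω₀L) = 1370/(2.949e+04·0.001) = 46.46.
Step 4 — Bandwidth: Δω = ω₀/Q = 634.7 rad/s; BW = Δω/(2π) = 101 Hz.

(a) f₀ = 4693 Hz  (b) Q = 46.46  (c) BW = 101 Hz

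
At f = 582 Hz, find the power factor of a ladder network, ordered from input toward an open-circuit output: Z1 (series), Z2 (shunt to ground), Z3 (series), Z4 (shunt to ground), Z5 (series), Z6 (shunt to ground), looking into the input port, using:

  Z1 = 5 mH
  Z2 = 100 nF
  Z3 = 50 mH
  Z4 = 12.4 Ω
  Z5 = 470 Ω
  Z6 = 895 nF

Step 1 — Angular frequency: ω = 2π·f = 2π·582 = 3657 rad/s.
Step 2 — Component impedances:
  Z1: Z = jωL = j·3657·0.005 = 0 + j18.28 Ω
  Z2: Z = 1/(jωC) = -j/(ω·C) = 0 - j2735 Ω
  Z3: Z = jωL = j·3657·0.05 = 0 + j182.8 Ω
  Z4: Z = R = 12.4 Ω
  Z5: Z = R = 470 Ω
  Z6: Z = 1/(jωC) = -j/(ω·C) = 0 - j305.5 Ω
Step 3 — Ladder network (open output): work backward from the far end, alternating series and parallel combinations. Z_in = 13.98 + j214 Ω = 214.4∠86.3° Ω.
Step 4 — Power factor: PF = cos(φ) = Re(Z)/|Z| = 13.977/214.45 = 0.06518.
Step 5 — Type: Im(Z) = 214 ⇒ lagging (phase φ = 86.3°).

PF = 0.06518 (lagging, φ = 86.3°)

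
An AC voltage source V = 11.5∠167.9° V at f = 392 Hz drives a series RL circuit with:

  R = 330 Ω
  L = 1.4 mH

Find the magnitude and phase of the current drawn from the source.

Step 1 — Angular frequency: ω = 2π·f = 2π·392 = 2463 rad/s.
Step 2 — Component impedances:
  R: Z = R = 330 Ω
  L: Z = jωL = j·2463·0.0014 = 0 + j3.448 Ω
Step 3 — Series combination: Z_total = R + L = 330 + j3.448 Ω = 330∠0.6° Ω.
Step 4 — Source phasor: V = 11.5∠167.9° V = -11.24 + j2.411 V.
Step 5 — Ohm's law: I = V / Z_total = (-11.24 + j2.411) / (330 + j3.448) = -0.03399 + j0.00766 A.
Step 6 — Convert to polar: |I| = 0.03485 A, ∠I = 167.3°.

I = 0.03485∠167.3° A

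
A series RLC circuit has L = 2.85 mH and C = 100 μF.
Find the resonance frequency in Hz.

Step 1 — Resonance condition Im(Z)=0 gives ω₀ = 1/√(LC).
Step 2 — ω₀ = 1/√(0.00285·0.0001) = 1873 rad/s.
Step 3 — f₀ = ω₀/(2π) = 298.1 Hz.

f₀ = 298.1 Hz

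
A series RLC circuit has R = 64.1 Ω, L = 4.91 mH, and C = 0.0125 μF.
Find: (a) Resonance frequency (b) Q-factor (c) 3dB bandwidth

Step 1 — Resonance: ω₀ = 1/√(LC) = 1/√(0.00491·1.25e-08) = 1.276e+05 rad/s.
Step 2 — f₀ = ω₀/(2π) = 2.032e+04 Hz.
Step 3 — Series Q: Q = ω₀L/R = 1.276e+05·0.00491/64.1 = 9.777.
Step 4 — Bandwidth: Δω = ω₀/Q = 1.305e+04 rad/s; BW = Δω/(2π) = 2078 Hz.

(a) f₀ = 2.032e+04 Hz  (b) Q = 9.777  (c) BW = 2078 Hz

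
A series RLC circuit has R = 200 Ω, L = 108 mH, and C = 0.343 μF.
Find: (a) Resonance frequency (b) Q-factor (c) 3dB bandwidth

Step 1 — Resonance: ω₀ = 1/√(LC) = 1/√(0.108·3.43e-07) = 5196 rad/s.
Step 2 — f₀ = ω₀/(2π) = 826.9 Hz.
Step 3 — Series Q: Q = ω₀L/R = 5196·0.108/200 = 2.806.
Step 4 — Bandwidth: Δω = ω₀/Q = 1852 rad/s; BW = Δω/(2π) = 294.7 Hz.

(a) f₀ = 826.9 Hz  (b) Q = 2.806  (c) BW = 294.7 Hz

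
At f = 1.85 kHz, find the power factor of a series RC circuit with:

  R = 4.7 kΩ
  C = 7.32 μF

Step 1 — Angular frequency: ω = 2π·f = 2π·1850 = 1.162e+04 rad/s.
Step 2 — Component impedances:
  R: Z = R = 4700 Ω
  C: Z = 1/(jωC) = -j/(ω·C) = 0 - j11.75 Ω
Step 3 — Series combination: Z_total = R + C = 4700 - j11.75 Ω = 4700∠-0.1° Ω.
Step 4 — Power factor: PF = cos(φ) = Re(Z)/|Z| = 4700/4700 = 1.
Step 5 — Type: Im(Z) = -11.75 ⇒ leading (phase φ = -0.1°).

PF = 1 (leading, φ = -0.1°)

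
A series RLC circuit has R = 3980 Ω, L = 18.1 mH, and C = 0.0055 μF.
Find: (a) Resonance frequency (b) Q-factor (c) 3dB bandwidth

Step 1 — Resonance condition Im(Z)=0 gives ω₀ = 1/√(LC).
Step 2 — ω₀ = 1/√(0.0181·5.5e-09) = 1.002e+05 rad/s.
Step 3 — f₀ = ω₀/(2π) = 1.595e+04 Hz.
Step 4 — Series Q: Q = ω₀L/R = 1.002e+05·0.0181/3980 = 0.4558.
Step 5 — 3dB bandwidth: Δω = ω₀/Q = 2.199e+05 rad/s; BW = Δω/(2π) = 3.5e+04 Hz.

(a) f₀ = 1.595e+04 Hz  (b) Q = 0.4558  (c) BW = 3.5e+04 Hz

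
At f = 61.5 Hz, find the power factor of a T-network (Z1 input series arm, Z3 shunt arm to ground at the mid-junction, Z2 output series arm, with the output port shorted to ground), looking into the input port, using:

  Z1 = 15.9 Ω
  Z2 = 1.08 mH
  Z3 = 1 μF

Step 1 — Angular frequency: ω = 2π·f = 2π·61.5 = 386.4 rad/s.
Step 2 — Component impedances:
  Z1: Z = R = 15.9 Ω
  Z2: Z = jωL = j·386.4·0.00108 = 0 + j0.4173 Ω
  Z3: Z = 1/(jωC) = -j/(ω·C) = 0 - j2588 Ω
Step 3 — With the output port shorted to ground, the output series arm Z2 runs from the junction to ground; the shunt arm Z3 also runs from the junction to ground. They appear in parallel: Z3 || Z2 = 0 + j0.4174 Ω.
Step 4 — Series with input arm Z1: Z_in = Z1 + (Z3 || Z2) = 15.9 + j0.4174 Ω = 15.91∠1.5° Ω.
Step 5 — Power factor: PF = cos(φ) = Re(Z)/|Z| = 15.9/15.905 = 0.9997.
Step 6 — Type: Im(Z) = 0.4174 ⇒ lagging (phase φ = 1.5°).

PF = 0.9997 (lagging, φ = 1.5°)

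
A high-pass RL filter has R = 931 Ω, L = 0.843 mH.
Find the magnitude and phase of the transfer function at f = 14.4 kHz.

Step 1 — Angular frequency: ω = 2π·1.44e+04 = 9.048e+04 rad/s.
Step 2 — Transfer function: H(jω) = jωL/(R + jωL).
Step 3 — Numerator jωL = j·76.27; denominator R + jωL = 931 + j76.27.
Step 4 — H = 0.006667 + j0.08138.
Step 5 — Magnitude: |H| = 0.08165 (-21.8 dB); phase: φ = 85.3°.

|H| = 0.08165 (-21.8 dB), φ = 85.3°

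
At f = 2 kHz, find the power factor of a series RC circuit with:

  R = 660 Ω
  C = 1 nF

Step 1 — Angular frequency: ω = 2π·f = 2π·2000 = 1.257e+04 rad/s.
Step 2 — Component impedances:
  R: Z = R = 660 Ω
  C: Z = 1/(jωC) = -j/(ω·C) = 0 - j7.958e+04 Ω
Step 3 — Series combination: Z_total = R + C = 660 - j7.958e+04 Ω = 7.958e+04∠-89.5° Ω.
Step 4 — Power factor: PF = cos(φ) = Re(Z)/|Z| = 660/7.958e+04 = 0.008294.
Step 5 — Type: Im(Z) = -7.958e+04 ⇒ leading (phase φ = -89.5°).

PF = 0.008294 (leading, φ = -89.5°)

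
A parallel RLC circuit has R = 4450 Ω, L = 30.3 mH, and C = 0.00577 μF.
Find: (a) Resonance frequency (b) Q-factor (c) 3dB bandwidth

Step 1 — Resonance: ω₀ = 1/√(LC) = 1/√(0.0303·5.77e-09) = 7.563e+04 rad/s.
Step 2 — f₀ = ω₀/(2π) = 1.204e+04 Hz.
Step 3 — Parallel Q: Q = R/(ω₀L) = 4450/(7.563e+04·0.0303) = 1.942.
Step 4 — Bandwidth: Δω = ω₀/Q = 3.895e+04 rad/s; BW = Δω/(2π) = 6198 Hz.

(a) f₀ = 1.204e+04 Hz  (b) Q = 1.942  (c) BW = 6198 Hz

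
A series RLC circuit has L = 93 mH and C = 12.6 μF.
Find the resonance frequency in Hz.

Step 1 — Resonance condition Im(Z)=0 gives ω₀ = 1/√(LC).
Step 2 — ω₀ = 1/√(0.093·1.26e-05) = 923.8 rad/s.
Step 3 — f₀ = ω₀/(2π) = 147 Hz.

f₀ = 147 Hz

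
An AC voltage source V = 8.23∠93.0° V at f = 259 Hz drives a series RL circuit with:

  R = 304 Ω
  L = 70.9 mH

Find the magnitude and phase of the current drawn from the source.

Step 1 — Angular frequency: ω = 2π·f = 2π·259 = 1627 rad/s.
Step 2 — Component impedances:
  R: Z = R = 304 Ω
  L: Z = jωL = j·1627·0.0709 = 0 + j115.4 Ω
Step 3 — Series combination: Z_total = R + L = 304 + j115.4 Ω = 325.2∠20.8° Ω.
Step 4 — Source phasor: V = 8.23∠93.0° V = -0.4307 + j8.219 V.
Step 5 — Ohm's law: I = V / Z_total = (-0.4307 + j8.219) / (304 + j115.4) = 0.00773 + j0.0241 A.
Step 6 — Convert to polar: |I| = 0.02531 A, ∠I = 72.2°.

I = 0.02531∠72.2° A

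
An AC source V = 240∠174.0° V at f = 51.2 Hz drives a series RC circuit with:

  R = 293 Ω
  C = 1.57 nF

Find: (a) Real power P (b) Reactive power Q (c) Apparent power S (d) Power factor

Step 1 — Angular frequency: ω = 2π·f = 2π·51.2 = 321.7 rad/s.
Step 2 — Component impedances:
  R: Z = R = 293 Ω
  C: Z = 1/(jωC) = -j/(ω·C) = 0 - j1.98e+06 Ω
Step 3 — Series combination: Z_total = R + C = 293 - j1.98e+06 Ω = 1.98e+06∠-90.0° Ω.
Step 4 — Source phasor: V = 240∠174.0° V = -238.7 + j25.09 V.
Step 5 — Current: I = V / Z = -1.269e-05 - j0.0001206 A = 0.0001212∠-96.0° A.
Step 6 — Complex power: S = V·I* = 4.305e-06 - j0.02909 VA.
Step 7 — Real power: P = Re(S) = 4.305e-06 W.
Step 8 — Reactive power: Q = Im(S) = -0.02909 VAR.
Step 9 — Apparent power: |S| = 0.02909 VA.
Step 10 — Power factor: PF = P/|S| = 0.000148 (leading).

(a) P = 4.305e-06 W  (b) Q = -0.02909 VAR  (c) S = 0.02909 VA  (d) PF = 0.000148 (leading)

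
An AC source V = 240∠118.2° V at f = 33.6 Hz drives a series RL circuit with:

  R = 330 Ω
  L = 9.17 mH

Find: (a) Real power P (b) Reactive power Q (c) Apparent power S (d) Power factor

Step 1 — Angular frequency: ω = 2π·f = 2π·33.6 = 211.1 rad/s.
Step 2 — Component impedances:
  R: Z = R = 330 Ω
  L: Z = jωL = j·211.1·0.00917 = 0 + j1.936 Ω
Step 3 — Series combination: Z_total = R + L = 330 + j1.936 Ω = 330∠0.3° Ω.
Step 4 — Source phasor: V = 240∠118.2° V = -113.4 + j211.5 V.
Step 5 — Current: I = V / Z = -0.3399 + j0.6429 A = 0.7273∠117.9° A.
Step 6 — Complex power: S = V·I* = 174.5 + j1.024 VA.
Step 7 — Real power: P = Re(S) = 174.5 W.
Step 8 — Reactive power: Q = Im(S) = 1.024 VAR.
Step 9 — Apparent power: |S| = 174.5 VA.
Step 10 — Power factor: PF = P/|S| = 1 (lagging).

(a) P = 174.5 W  (b) Q = 1.024 VAR  (c) S = 174.5 VA  (d) PF = 1 (lagging)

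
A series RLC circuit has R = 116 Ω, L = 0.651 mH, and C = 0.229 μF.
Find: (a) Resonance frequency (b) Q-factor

Step 1 — Resonance condition Im(Z)=0 gives ω₀ = 1/√(LC).
Step 2 — ω₀ = 1/√(0.000651·2.29e-07) = 8.19e+04 rad/s.
Step 3 — f₀ = ω₀/(2π) = 1.304e+04 Hz.
Step 4 — Series Q: Q = ω₀L/R = 8.19e+04·0.000651/116 = 0.4596.

(a) f₀ = 1.304e+04 Hz  (b) Q = 0.4596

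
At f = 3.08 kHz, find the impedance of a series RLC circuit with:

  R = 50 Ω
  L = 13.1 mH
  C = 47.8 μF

Step 1 — Angular frequency: ω = 2π·f = 2π·3080 = 1.935e+04 rad/s.
Step 2 — Component impedances:
  R: Z = R = 50 Ω
  L: Z = jωL = j·1.935e+04·0.0131 = 0 + j253.5 Ω
  C: Z = 1/(jωC) = -j/(ω·C) = 0 - j1.081 Ω
Step 3 — Series combination: Z_total = R + L + C = 50 + j252.4 Ω = 257.3∠78.8° Ω.

Z = 50 + j252.4 Ω = 257.3∠78.8° Ω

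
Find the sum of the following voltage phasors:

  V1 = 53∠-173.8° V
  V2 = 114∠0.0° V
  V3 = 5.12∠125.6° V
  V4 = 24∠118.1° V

Step 1 — Convert each phasor to rectangular form:
  V1 = 53·(cos(-173.8°) + j·sin(-173.8°)) = -52.69 - j5.724 V
  V2 = 114·(cos(0.0°) + j·sin(0.0°)) = 114 V
  V3 = 5.12·(cos(125.6°) + j·sin(125.6°)) = -2.98 + j4.163 V
  V4 = 24·(cos(118.1°) + j·sin(118.1°)) = -11.3 + j21.17 V
Step 2 — Sum components: V_total = 47.03 + j19.61 V.
Step 3 — Convert to polar: |V_total| = 50.95 V, ∠V_total = 22.6°.

V_total = 50.95∠22.6° V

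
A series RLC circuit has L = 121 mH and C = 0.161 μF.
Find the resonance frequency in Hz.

Step 1 — Resonance condition Im(Z)=0 gives ω₀ = 1/√(LC).
Step 2 — ω₀ = 1/√(0.121·1.61e-07) = 7165 rad/s.
Step 3 — f₀ = ω₀/(2π) = 1140 Hz.

f₀ = 1140 Hz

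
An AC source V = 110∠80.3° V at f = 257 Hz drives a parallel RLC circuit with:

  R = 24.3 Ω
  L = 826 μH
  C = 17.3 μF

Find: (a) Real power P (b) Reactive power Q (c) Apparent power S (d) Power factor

Step 1 — Angular frequency: ω = 2π·f = 2π·257 = 1615 rad/s.
Step 2 — Component impedances:
  R: Z = R = 24.3 Ω
  L: Z = jωL = j·1615·0.000826 = 0 + j1.334 Ω
  C: Z = 1/(jωC) = -j/(ω·C) = 0 - j35.8 Ω
Step 3 — Parallel combination: 1/Z_total = 1/R + 1/L + 1/C; Z_total = 0.07873 + j1.381 Ω = 1.383∠86.7° Ω.
Step 4 — Source phasor: V = 110∠80.3° V = 18.53 + j108.4 V.
Step 5 — Current: I = V / Z = 79.03 - j8.916 A = 79.53∠-6.4° A.
Step 6 — Complex power: S = V·I* = 497.9 + j8734 VA.
Step 7 — Real power: P = Re(S) = 497.9 W.
Step 8 — Reactive power: Q = Im(S) = 8734 VAR.
Step 9 — Apparent power: |S| = 8748 VA.
Step 10 — Power factor: PF = P/|S| = 0.05692 (lagging).

(a) P = 497.9 W  (b) Q = 8734 VAR  (c) S = 8748 VA  (d) PF = 0.05692 (lagging)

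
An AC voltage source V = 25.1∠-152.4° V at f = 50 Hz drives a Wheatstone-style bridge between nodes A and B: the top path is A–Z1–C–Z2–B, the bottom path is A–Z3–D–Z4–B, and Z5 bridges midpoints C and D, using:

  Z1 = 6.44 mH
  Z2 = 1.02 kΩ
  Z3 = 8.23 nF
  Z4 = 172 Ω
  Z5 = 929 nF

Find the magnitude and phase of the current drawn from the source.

Step 1 — Angular frequency: ω = 2π·f = 2π·50 = 314.2 rad/s.
Step 2 — Component impedances:
  Z1: Z = jωL = j·314.2·0.00644 = 0 + j2.023 Ω
  Z2: Z = R = 1020 Ω
  Z3: Z = 1/(jωC) = -j/(ω·C) = 0 - j3.868e+05 Ω
  Z4: Z = R = 172 Ω
  Z5: Z = 1/(jωC) = -j/(ω·C) = 0 - j3426 Ω
Step 3 — Bridge requires nodal analysis (the Z5 bridge couples midpoints C and D, so the two paths cannot be reduced to a simple series/parallel combination). Setting node B to ground and injecting 1 A at node A, the 3-node admittance system at A, C, D solves to V_A = Z_AB = 924.3 - j270.7 Ω = 963.1∠-16.3° Ω.
Step 4 — Source phasor: V = 25.1∠-152.4° V = -22.24 - j11.63 V.
Step 5 — Ohm's law: I = V / Z_total = (-22.24 - j11.63) / (924.3 - j270.7) = -0.01877 - j0.01808 A.
Step 6 — Convert to polar: |I| = 0.02606 A, ∠I = -136.1°.

I = 0.02606∠-136.1° A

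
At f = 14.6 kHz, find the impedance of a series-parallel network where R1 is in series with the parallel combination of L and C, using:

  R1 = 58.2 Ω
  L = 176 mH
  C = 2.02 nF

Step 1 — Angular frequency: ω = 2π·f = 2π·1.46e+04 = 9.173e+04 rad/s.
Step 2 — Component impedances:
  R1: Z = R = 58.2 Ω
  L: Z = jωL = j·9.173e+04·0.176 = 0 + j1.615e+04 Ω
  C: Z = 1/(jωC) = -j/(ω·C) = 0 - j5397 Ω
Step 3 — Parallel branch: L || C = 1/(1/L + 1/C) = 0 - j8106 Ω.
Step 4 — Series with R1: Z_total = R1 + (L || C) = 58.2 - j8106 Ω = 8106∠-89.6° Ω.

Z = 58.2 - j8106 Ω = 8106∠-89.6° Ω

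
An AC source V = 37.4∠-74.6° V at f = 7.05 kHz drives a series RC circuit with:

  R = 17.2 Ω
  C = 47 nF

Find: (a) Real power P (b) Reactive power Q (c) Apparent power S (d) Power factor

Step 1 — Angular frequency: ω = 2π·f = 2π·7050 = 4.43e+04 rad/s.
Step 2 — Component impedances:
  R: Z = R = 17.2 Ω
  C: Z = 1/(jωC) = -j/(ω·C) = 0 - j480.3 Ω
Step 3 — Series combination: Z_total = R + C = 17.2 - j480.3 Ω = 480.6∠-87.9° Ω.
Step 4 — Source phasor: V = 37.4∠-74.6° V = 9.932 - j36.06 V.
Step 5 — Current: I = V / Z = 0.07571 + j0.01797 A = 0.07781∠13.3° A.
Step 6 — Complex power: S = V·I* = 0.1041 - j2.908 VA.
Step 7 — Real power: P = Re(S) = 0.1041 W.
Step 8 — Reactive power: Q = Im(S) = -2.908 VAR.
Step 9 — Apparent power: |S| = 2.91 VA.
Step 10 — Power factor: PF = P/|S| = 0.03579 (leading).

(a) P = 0.1041 W  (b) Q = -2.908 VAR  (c) S = 2.91 VA  (d) PF = 0.03579 (leading)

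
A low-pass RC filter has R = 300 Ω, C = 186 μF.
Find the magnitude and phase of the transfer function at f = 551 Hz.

Step 1 — Angular frequency: ω = 2π·551 = 3462 rad/s.
Step 2 — Transfer function: H(jω) = 1/(1 + jωRC).
Step 3 — Denominator: 1 + jωRC = 1 + j·3462·300·0.000186 = 1 + j193.2.
Step 4 — H = 2.68e-05 - j0.005176.
Step 5 — Magnitude: |H| = 0.005176 (-45.7 dB); phase: φ = -89.7°.

|H| = 0.005176 (-45.7 dB), φ = -89.7°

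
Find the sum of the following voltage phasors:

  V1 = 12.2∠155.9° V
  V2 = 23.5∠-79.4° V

Step 1 — Convert each phasor to rectangular form:
  V1 = 12.2·(cos(155.9°) + j·sin(155.9°)) = -11.14 + j4.982 V
  V2 = 23.5·(cos(-79.4°) + j·sin(-79.4°)) = 4.323 - j23.1 V
Step 2 — Sum components: V_total = -6.814 - j18.12 V.
Step 3 — Convert to polar: |V_total| = 19.36 V, ∠V_total = -110.6°.

V_total = 19.36∠-110.6° V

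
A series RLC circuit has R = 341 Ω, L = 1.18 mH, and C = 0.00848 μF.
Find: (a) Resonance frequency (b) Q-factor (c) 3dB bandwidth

Step 1 — Resonance condition Im(Z)=0 gives ω₀ = 1/√(LC).
Step 2 — ω₀ = 1/√(0.00118·8.48e-09) = 3.161e+05 rad/s.
Step 3 — f₀ = ω₀/(2π) = 5.031e+04 Hz.
Step 4 — Series Q: Q = ω₀L/R = 3.161e+05·0.00118/341 = 1.094.
Step 5 — 3dB bandwidth: Δω = ω₀/Q = 2.89e+05 rad/s; BW = Δω/(2π) = 4.599e+04 Hz.

(a) f₀ = 5.031e+04 Hz  (b) Q = 1.094  (c) BW = 4.599e+04 Hz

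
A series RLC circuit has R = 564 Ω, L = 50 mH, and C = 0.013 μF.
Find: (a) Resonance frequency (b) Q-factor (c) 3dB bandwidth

Step 1 — Resonance: ω₀ = 1/√(LC) = 1/√(0.05·1.3e-08) = 3.922e+04 rad/s.
Step 2 — f₀ = ω₀/(2π) = 6243 Hz.
Step 3 — Series Q: Q = ω₀L/R = 3.922e+04·0.05/564 = 3.477.
Step 4 — Bandwidth: Δω = ω₀/Q = 1.128e+04 rad/s; BW = Δω/(2π) = 1795 Hz.

(a) f₀ = 6243 Hz  (b) Q = 3.477  (c) BW = 1795 Hz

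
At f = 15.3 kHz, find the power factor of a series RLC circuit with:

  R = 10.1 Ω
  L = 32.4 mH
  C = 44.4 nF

Step 1 — Angular frequency: ω = 2π·f = 2π·1.53e+04 = 9.613e+04 rad/s.
Step 2 — Component impedances:
  R: Z = R = 10.1 Ω
  L: Z = jωL = j·9.613e+04·0.0324 = 0 + j3115 Ω
  C: Z = 1/(jωC) = -j/(ω·C) = 0 - j234.3 Ω
Step 3 — Series combination: Z_total = R + L + C = 10.1 + j2880 Ω = 2880∠89.8° Ω.
Step 4 — Power factor: PF = cos(φ) = Re(Z)/|Z| = 10.1/2880.4 = 0.003506.
Step 5 — Type: Im(Z) = 2880 ⇒ lagging (phase φ = 89.8°).

PF = 0.003506 (lagging, φ = 89.8°)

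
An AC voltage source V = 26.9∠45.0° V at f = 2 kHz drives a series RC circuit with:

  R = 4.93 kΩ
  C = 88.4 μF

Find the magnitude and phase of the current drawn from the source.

Step 1 — Angular frequency: ω = 2π·f = 2π·2000 = 1.257e+04 rad/s.
Step 2 — Component impedances:
  R: Z = R = 4930 Ω
  C: Z = 1/(jωC) = -j/(ω·C) = 0 - j0.9002 Ω
Step 3 — Series combination: Z_total = R + C = 4930 - j0.9002 Ω = 4930∠-0.0° Ω.
Step 4 — Source phasor: V = 26.9∠45.0° V = 19.02 + j19.02 V.
Step 5 — Ohm's law: I = V / Z_total = (19.02 + j19.02) / (4930 - j0.9002) = 0.003858 + j0.003859 A.
Step 6 — Convert to polar: |I| = 0.005456 A, ∠I = 45.0°.

I = 0.005456∠45.0° A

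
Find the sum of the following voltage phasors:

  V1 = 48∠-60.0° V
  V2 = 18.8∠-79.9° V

Step 1 — Convert each phasor to rectangular form:
  V1 = 48·(cos(-60.0°) + j·sin(-60.0°)) = 24 - j41.57 V
  V2 = 18.8·(cos(-79.9°) + j·sin(-79.9°)) = 3.297 - j18.51 V
Step 2 — Sum components: V_total = 27.3 - j60.08 V.
Step 3 — Convert to polar: |V_total| = 65.99 V, ∠V_total = -65.6°.

V_total = 65.99∠-65.6° V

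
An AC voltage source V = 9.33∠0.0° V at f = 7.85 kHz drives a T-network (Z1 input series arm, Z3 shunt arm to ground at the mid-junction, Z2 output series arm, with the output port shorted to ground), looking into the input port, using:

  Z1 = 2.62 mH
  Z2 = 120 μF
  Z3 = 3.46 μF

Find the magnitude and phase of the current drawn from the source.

Step 1 — Angular frequency: ω = 2π·f = 2π·7850 = 4.932e+04 rad/s.
Step 2 — Component impedances:
  Z1: Z = jωL = j·4.932e+04·0.00262 = 0 + j129.2 Ω
  Z2: Z = 1/(jωC) = -j/(ω·C) = 0 - j0.169 Ω
  Z3: Z = 1/(jωC) = -j/(ω·C) = 0 - j5.86 Ω
Step 3 — With the output port shorted to ground, the output series arm Z2 runs from the junction to ground; the shunt arm Z3 also runs from the junction to ground. They appear in parallel: Z3 || Z2 = 0 - j0.1642 Ω.
Step 4 — Series with input arm Z1: Z_in = Z1 + (Z3 || Z2) = 0 + j129.1 Ω = 129.1∠90.0° Ω.
Step 5 — Source phasor: V = 9.33∠0.0° V = 9.33 V.
Step 6 — Ohm's law: I = V / Z_total = (9.33) / (0 + j129.1) = 0 - j0.07229 A.
Step 7 — Convert to polar: |I| = 0.07229 A, ∠I = -90.0°.

I = 0.07229∠-90.0° A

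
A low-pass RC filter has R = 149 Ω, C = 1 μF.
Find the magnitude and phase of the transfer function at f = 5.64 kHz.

Step 1 — Angular frequency: ω = 2π·5640 = 3.544e+04 rad/s.
Step 2 — Transfer function: H(jω) = 1/(1 + jωRC).
Step 3 — Denominator: 1 + jωRC = 1 + j·3.544e+04·149·1e-06 = 1 + j5.28.
Step 4 — H = 0.03463 - j0.1828.
Step 5 — Magnitude: |H| = 0.1861 (-14.6 dB); phase: φ = -79.3°.

|H| = 0.1861 (-14.6 dB), φ = -79.3°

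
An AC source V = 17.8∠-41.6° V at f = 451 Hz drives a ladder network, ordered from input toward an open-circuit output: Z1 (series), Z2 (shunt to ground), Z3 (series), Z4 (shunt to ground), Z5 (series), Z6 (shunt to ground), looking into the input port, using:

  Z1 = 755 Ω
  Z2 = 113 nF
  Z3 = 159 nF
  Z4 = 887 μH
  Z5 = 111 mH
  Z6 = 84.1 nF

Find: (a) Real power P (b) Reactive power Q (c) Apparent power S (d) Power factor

Step 1 — Angular frequency: ω = 2π·f = 2π·451 = 2834 rad/s.
Step 2 — Component impedances:
  Z1: Z = R = 755 Ω
  Z2: Z = 1/(jωC) = -j/(ω·C) = 0 - j3123 Ω
  Z3: Z = 1/(jωC) = -j/(ω·C) = 0 - j2219 Ω
  Z4: Z = jωL = j·2834·0.000887 = 0 + j2.514 Ω
  Z5: Z = jωL = j·2834·0.111 = 0 + j314.5 Ω
  Z6: Z = 1/(jωC) = -j/(ω·C) = 0 - j4196 Ω
Step 3 — Ladder network (open output): work backward from the far end, alternating series and parallel combinations. Z_in = 755 - j1297 Ω = 1500∠-59.8° Ω.
Step 4 — Source phasor: V = 17.8∠-41.6° V = 13.31 - j11.82 V.
Step 5 — Current: I = V / Z = 0.01127 + j0.003703 A = 0.01186∠18.2° A.
Step 6 — Complex power: S = V·I* = 0.1063 - j0.1825 VA.
Step 7 — Real power: P = Re(S) = 0.1063 W.
Step 8 — Reactive power: Q = Im(S) = -0.1825 VAR.
Step 9 — Apparent power: |S| = 0.2112 VA.
Step 10 — Power factor: PF = P/|S| = 0.5032 (leading).

(a) P = 0.1063 W  (b) Q = -0.1825 VAR  (c) S = 0.2112 VA  (d) PF = 0.5032 (leading)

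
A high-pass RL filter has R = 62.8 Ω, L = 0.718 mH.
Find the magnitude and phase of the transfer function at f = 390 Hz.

Step 1 — Angular frequency: ω = 2π·390 = 2450 rad/s.
Step 2 — Transfer function: H(jω) = jωL/(R + jωL).
Step 3 — Numerator jωL = j·1.759; denominator R + jωL = 62.8 + j1.759.
Step 4 — H = 0.0007843 + j0.02799.
Step 5 — Magnitude: |H| = 0.02801 (-31.1 dB); phase: φ = 88.4°.

|H| = 0.02801 (-31.1 dB), φ = 88.4°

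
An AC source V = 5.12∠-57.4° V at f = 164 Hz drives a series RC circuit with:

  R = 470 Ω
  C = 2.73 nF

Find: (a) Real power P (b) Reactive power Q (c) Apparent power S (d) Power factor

Step 1 — Angular frequency: ω = 2π·f = 2π·164 = 1030 rad/s.
Step 2 — Component impedances:
  R: Z = R = 470 Ω
  C: Z = 1/(jωC) = -j/(ω·C) = 0 - j3.555e+05 Ω
Step 3 — Series combination: Z_total = R + C = 470 - j3.555e+05 Ω = 3.555e+05∠-89.9° Ω.
Step 4 — Source phasor: V = 5.12∠-57.4° V = 2.759 - j4.313 V.
Step 5 — Current: I = V / Z = 1.214e-05 + j7.744e-06 A = 1.44e-05∠32.5° A.
Step 6 — Complex power: S = V·I* = 9.75e-08 - j7.374e-05 VA.
Step 7 — Real power: P = Re(S) = 9.75e-08 W.
Step 8 — Reactive power: Q = Im(S) = -7.374e-05 VAR.
Step 9 — Apparent power: |S| = 7.374e-05 VA.
Step 10 — Power factor: PF = P/|S| = 0.001322 (leading).

(a) P = 9.75e-08 W  (b) Q = -7.374e-05 VAR  (c) S = 7.374e-05 VA  (d) PF = 0.001322 (leading)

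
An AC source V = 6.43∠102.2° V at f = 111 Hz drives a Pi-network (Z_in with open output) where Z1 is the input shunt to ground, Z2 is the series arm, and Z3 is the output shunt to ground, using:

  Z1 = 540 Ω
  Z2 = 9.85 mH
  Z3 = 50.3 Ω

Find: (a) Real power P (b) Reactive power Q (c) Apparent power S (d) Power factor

Step 1 — Angular frequency: ω = 2π·f = 2π·111 = 697.4 rad/s.
Step 2 — Component impedances:
  Z1: Z = R = 540 Ω
  Z2: Z = jωL = j·697.4·0.00985 = 0 + j6.87 Ω
  Z3: Z = R = 50.3 Ω
Step 3 — With open output, the series arm Z2 and the output shunt Z3 appear in series to ground: Z2 + Z3 = 50.3 + j6.87 Ω.
Step 4 — Parallel with input shunt Z1: Z_in = Z1 || (Z2 + Z3) = 46.08 + j5.748 Ω = 46.44∠7.1° Ω.
Step 5 — Source phasor: V = 6.43∠102.2° V = -1.359 + j6.285 V.
Step 6 — Current: I = V / Z = -0.01228 + j0.1379 A = 0.1385∠95.1° A.
Step 7 — Complex power: S = V·I* = 0.8835 + j0.1102 VA.
Step 8 — Real power: P = Re(S) = 0.8835 W.
Step 9 — Reactive power: Q = Im(S) = 0.1102 VAR.
Step 10 — Apparent power: |S| = 0.8903 VA.
Step 11 — Power factor: PF = P/|S| = 0.9923 (lagging).

(a) P = 0.8835 W  (b) Q = 0.1102 VAR  (c) S = 0.8903 VA  (d) PF = 0.9923 (lagging)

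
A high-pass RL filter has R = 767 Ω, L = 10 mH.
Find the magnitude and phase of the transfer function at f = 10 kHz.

Step 1 — Angular frequency: ω = 2π·1e+04 = 6.283e+04 rad/s.
Step 2 — Transfer function: H(jω) = jωL/(R + jωL).
Step 3 — Numerator jωL = j·628.3; denominator R + jωL = 767 + j628.3.
Step 4 — H = 0.4016 + j0.4902.
Step 5 — Magnitude: |H| = 0.6337 (-4.0 dB); phase: φ = 50.7°.

|H| = 0.6337 (-4.0 dB), φ = 50.7°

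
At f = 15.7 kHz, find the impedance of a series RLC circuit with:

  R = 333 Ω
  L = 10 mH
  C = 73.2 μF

Step 1 — Angular frequency: ω = 2π·f = 2π·1.57e+04 = 9.865e+04 rad/s.
Step 2 — Component impedances:
  R: Z = R = 333 Ω
  L: Z = jωL = j·9.865e+04·0.01 = 0 + j986.5 Ω
  C: Z = 1/(jωC) = -j/(ω·C) = 0 - j0.1385 Ω
Step 3 — Series combination: Z_total = R + L + C = 333 + j986.3 Ω = 1041∠71.3° Ω.

Z = 333 + j986.3 Ω = 1041∠71.3° Ω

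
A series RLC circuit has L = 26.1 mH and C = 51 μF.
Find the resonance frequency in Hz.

Step 1 — Resonance condition Im(Z)=0 gives ω₀ = 1/√(LC).
Step 2 — ω₀ = 1/√(0.0261·5.1e-05) = 866.8 rad/s.
Step 3 — f₀ = ω₀/(2π) = 137.9 Hz.

f₀ = 137.9 Hz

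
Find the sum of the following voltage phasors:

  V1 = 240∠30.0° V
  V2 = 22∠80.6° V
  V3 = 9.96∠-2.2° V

Step 1 — Convert each phasor to rectangular form:
  V1 = 240·(cos(30.0°) + j·sin(30.0°)) = 207.8 + j120 V
  V2 = 22·(cos(80.6°) + j·sin(80.6°)) = 3.593 + j21.7 V
  V3 = 9.96·(cos(-2.2°) + j·sin(-2.2°)) = 9.953 - j0.3823 V
Step 2 — Sum components: V_total = 221.4 + j141.3 V.
Step 3 — Convert to polar: |V_total| = 262.7 V, ∠V_total = 32.6°.

V_total = 262.7∠32.6° V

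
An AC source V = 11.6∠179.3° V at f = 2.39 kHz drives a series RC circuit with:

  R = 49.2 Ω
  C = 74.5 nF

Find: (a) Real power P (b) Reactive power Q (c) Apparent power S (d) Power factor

Step 1 — Angular frequency: ω = 2π·f = 2π·2390 = 1.502e+04 rad/s.
Step 2 — Component impedances:
  R: Z = R = 49.2 Ω
  C: Z = 1/(jωC) = -j/(ω·C) = 0 - j893.9 Ω
Step 3 — Series combination: Z_total = R + C = 49.2 - j893.9 Ω = 895.2∠-86.8° Ω.
Step 4 — Source phasor: V = 11.6∠179.3° V = -11.6 + j0.1417 V.
Step 5 — Current: I = V / Z = -0.0008702 - j0.01293 A = 0.01296∠-93.9° A.
Step 6 — Complex power: S = V·I* = 0.008261 - j0.1501 VA.
Step 7 — Real power: P = Re(S) = 0.008261 W.
Step 8 — Reactive power: Q = Im(S) = -0.1501 VAR.
Step 9 — Apparent power: |S| = 0.1503 VA.
Step 10 — Power factor: PF = P/|S| = 0.05496 (leading).

(a) P = 0.008261 W  (b) Q = -0.1501 VAR  (c) S = 0.1503 VA  (d) PF = 0.05496 (leading)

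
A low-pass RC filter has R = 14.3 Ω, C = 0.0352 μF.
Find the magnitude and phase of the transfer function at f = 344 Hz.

Step 1 — Angular frequency: ω = 2π·344 = 2161 rad/s.
Step 2 — Transfer function: H(jω) = 1/(1 + jωRC).
Step 3 — Denominator: 1 + jωRC = 1 + j·2161·14.3·3.52e-08 = 1 + j0.001088.
Step 4 — H = 1 - j0.001088.
Step 5 — Magnitude: |H| = 1 (-0.0 dB); phase: φ = -0.1°.

|H| = 1 (-0.0 dB), φ = -0.1°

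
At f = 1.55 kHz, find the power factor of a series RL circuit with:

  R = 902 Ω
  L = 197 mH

Step 1 — Angular frequency: ω = 2π·f = 2π·1550 = 9739 rad/s.
Step 2 — Component impedances:
  R: Z = R = 902 Ω
  L: Z = jωL = j·9739·0.197 = 0 + j1919 Ω
Step 3 — Series combination: Z_total = R + L = 902 + j1919 Ω = 2120∠64.8° Ω.
Step 4 — Power factor: PF = cos(φ) = Re(Z)/|Z| = 902/2120 = 0.4255.
Step 5 — Type: Im(Z) = 1919 ⇒ lagging (phase φ = 64.8°).

PF = 0.4255 (lagging, φ = 64.8°)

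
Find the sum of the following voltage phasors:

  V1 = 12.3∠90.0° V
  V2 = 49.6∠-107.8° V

Step 1 — Convert each phasor to rectangular form:
  V1 = 12.3·(cos(90.0°) + j·sin(90.0°)) = 0 + j12.3 V
  V2 = 49.6·(cos(-107.8°) + j·sin(-107.8°)) = -15.16 - j47.23 V
Step 2 — Sum components: V_total = -15.16 - j34.93 V.
Step 3 — Convert to polar: |V_total| = 38.07 V, ∠V_total = -113.5°.

V_total = 38.07∠-113.5° V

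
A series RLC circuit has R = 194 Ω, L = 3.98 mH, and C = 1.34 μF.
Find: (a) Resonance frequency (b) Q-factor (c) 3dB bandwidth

Step 1 — Resonance: ω₀ = 1/√(LC) = 1/√(0.00398·1.34e-06) = 1.369e+04 rad/s.
Step 2 — f₀ = ω₀/(2π) = 2179 Hz.
Step 3 — Series Q: Q = ω₀L/R = 1.369e+04·0.00398/194 = 0.2809.
Step 4 — Bandwidth: Δω = ω₀/Q = 4.874e+04 rad/s; BW = Δω/(2π) = 7758 Hz.

(a) f₀ = 2179 Hz  (b) Q = 0.2809  (c) BW = 7758 Hz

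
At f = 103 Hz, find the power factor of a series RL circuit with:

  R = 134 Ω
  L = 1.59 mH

Step 1 — Angular frequency: ω = 2π·f = 2π·103 = 647.2 rad/s.
Step 2 — Component impedances:
  R: Z = R = 134 Ω
  L: Z = jωL = j·647.2·0.00159 = 0 + j1.029 Ω
Step 3 — Series combination: Z_total = R + L = 134 + j1.029 Ω = 134∠0.4° Ω.
Step 4 — Power factor: PF = cos(φ) = Re(Z)/|Z| = 134/134 = 1.
Step 5 — Type: Im(Z) = 1.029 ⇒ lagging (phase φ = 0.4°).

PF = 1 (lagging, φ = 0.4°)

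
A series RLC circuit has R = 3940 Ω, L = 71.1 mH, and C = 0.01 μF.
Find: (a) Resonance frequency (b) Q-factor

Step 1 — Resonance condition Im(Z)=0 gives ω₀ = 1/√(LC).
Step 2 — ω₀ = 1/√(0.0711·1e-08) = 3.75e+04 rad/s.
Step 3 — f₀ = ω₀/(2π) = 5969 Hz.
Step 4 — Series Q: Q = ω₀L/R = 3.75e+04·0.0711/3940 = 0.6768.

(a) f₀ = 5969 Hz  (b) Q = 0.6768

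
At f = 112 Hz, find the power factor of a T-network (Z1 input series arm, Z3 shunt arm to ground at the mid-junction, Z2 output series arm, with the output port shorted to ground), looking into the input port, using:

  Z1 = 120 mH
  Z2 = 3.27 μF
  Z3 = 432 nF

Step 1 — Angular frequency: ω = 2π·f = 2π·112 = 703.7 rad/s.
Step 2 — Component impedances:
  Z1: Z = jωL = j·703.7·0.12 = 0 + j84.45 Ω
  Z2: Z = 1/(jωC) = -j/(ω·C) = 0 - j434.6 Ω
  Z3: Z = 1/(jωC) = -j/(ω·C) = 0 - j3289 Ω
Step 3 — With the output port shorted to ground, the output series arm Z2 runs from the junction to ground; the shunt arm Z3 also runs from the junction to ground. They appear in parallel: Z3 || Z2 = 0 - j383.9 Ω.
Step 4 — Series with input arm Z1: Z_in = Z1 + (Z3 || Z2) = 0 - j299.4 Ω = 299.4∠-90.0° Ω.
Step 5 — Power factor: PF = cos(φ) = Re(Z)/|Z| = 0/299.4 = 0.
Step 6 — Type: Im(Z) = -299.4 ⇒ leading (phase φ = -90.0°).

PF = 0 (leading, φ = -90.0°)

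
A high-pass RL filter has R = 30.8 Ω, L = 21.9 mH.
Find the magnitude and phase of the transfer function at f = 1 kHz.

Step 1 — Angular frequency: ω = 2π·1000 = 6283 rad/s.
Step 2 — Transfer function: H(jω) = jωL/(R + jωL).
Step 3 — Numerator jωL = j·137.6; denominator R + jωL = 30.8 + j137.6.
Step 4 — H = 0.9523 + j0.2132.
Step 5 — Magnitude: |H| = 0.9759 (-0.2 dB); phase: φ = 12.6°.

|H| = 0.9759 (-0.2 dB), φ = 12.6°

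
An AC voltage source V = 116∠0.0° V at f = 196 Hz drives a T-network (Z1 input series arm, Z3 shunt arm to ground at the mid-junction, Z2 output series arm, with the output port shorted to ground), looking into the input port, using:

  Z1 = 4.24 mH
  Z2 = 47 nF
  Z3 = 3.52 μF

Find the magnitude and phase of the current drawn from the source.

Step 1 — Angular frequency: ω = 2π·f = 2π·196 = 1232 rad/s.
Step 2 — Component impedances:
  Z1: Z = jωL = j·1232·0.00424 = 0 + j5.222 Ω
  Z2: Z = 1/(jωC) = -j/(ω·C) = 0 - j1.728e+04 Ω
  Z3: Z = 1/(jωC) = -j/(ω·C) = 0 - j230.7 Ω
Step 3 — With the output port shorted to ground, the output series arm Z2 runs from the junction to ground; the shunt arm Z3 also runs from the junction to ground. They appear in parallel: Z3 || Z2 = 0 - j227.6 Ω.
Step 4 — Series with input arm Z1: Z_in = Z1 + (Z3 || Z2) = 0 - j222.4 Ω = 222.4∠-90.0° Ω.
Step 5 — Source phasor: V = 116∠0.0° V = 116 V.
Step 6 — Ohm's law: I = V / Z_total = (116) / (0 - j222.4) = 0 + j0.5215 A.
Step 7 — Convert to polar: |I| = 0.5215 A, ∠I = 90.0°.

I = 0.5215∠90.0° A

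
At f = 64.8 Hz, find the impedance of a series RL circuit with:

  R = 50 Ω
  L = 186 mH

Step 1 — Angular frequency: ω = 2π·f = 2π·64.8 = 407.2 rad/s.
Step 2 — Component impedances:
  R: Z = R = 50 Ω
  L: Z = jωL = j·407.2·0.186 = 0 + j75.73 Ω
Step 3 — Series combination: Z_total = R + L = 50 + j75.73 Ω = 90.75∠56.6° Ω.

Z = 50 + j75.73 Ω = 90.75∠56.6° Ω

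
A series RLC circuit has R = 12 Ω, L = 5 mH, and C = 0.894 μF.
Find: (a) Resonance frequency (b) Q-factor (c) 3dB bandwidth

Step 1 — Resonance: ω₀ = 1/√(LC) = 1/√(0.005·8.94e-07) = 1.496e+04 rad/s.
Step 2 — f₀ = ω₀/(2π) = 2380 Hz.
Step 3 — Series Q: Q = ω₀L/R = 1.496e+04·0.005/12 = 6.232.
Step 4 — Bandwidth: Δω = ω₀/Q = 2400 rad/s; BW = Δω/(2π) = 382 Hz.

(a) f₀ = 2380 Hz  (b) Q = 6.232  (c) BW = 382 Hz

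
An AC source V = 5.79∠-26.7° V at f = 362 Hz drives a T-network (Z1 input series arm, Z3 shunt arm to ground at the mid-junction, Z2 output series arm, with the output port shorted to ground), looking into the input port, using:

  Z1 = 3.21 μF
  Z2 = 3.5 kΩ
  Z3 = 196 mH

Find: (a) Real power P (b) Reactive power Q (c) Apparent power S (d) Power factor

Step 1 — Angular frequency: ω = 2π·f = 2π·362 = 2275 rad/s.
Step 2 — Component impedances:
  Z1: Z = 1/(jωC) = -j/(ω·C) = 0 - j137 Ω
  Z2: Z = R = 3500 Ω
  Z3: Z = jωL = j·2275·0.196 = 0 + j445.8 Ω
Step 3 — With the output port shorted to ground, the output series arm Z2 runs from the junction to ground; the shunt arm Z3 also runs from the junction to ground. They appear in parallel: Z3 || Z2 = 55.88 + j438.7 Ω.
Step 4 — Series with input arm Z1: Z_in = Z1 + (Z3 || Z2) = 55.88 + j301.7 Ω = 306.9∠79.5° Ω.
Step 5 — Source phasor: V = 5.79∠-26.7° V = 5.173 - j2.602 V.
Step 6 — Current: I = V / Z = -0.005267 - j0.01812 A = 0.01887∠-106.2° A.
Step 7 — Complex power: S = V·I* = 0.01989 + j0.1074 VA.
Step 8 — Real power: P = Re(S) = 0.01989 W.
Step 9 — Reactive power: Q = Im(S) = 0.1074 VAR.
Step 10 — Apparent power: |S| = 0.1093 VA.
Step 11 — Power factor: PF = P/|S| = 0.1821 (lagging).

(a) P = 0.01989 W  (b) Q = 0.1074 VAR  (c) S = 0.1093 VA  (d) PF = 0.1821 (lagging)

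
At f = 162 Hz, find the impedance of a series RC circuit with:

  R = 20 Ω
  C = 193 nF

Step 1 — Angular frequency: ω = 2π·f = 2π·162 = 1018 rad/s.
Step 2 — Component impedances:
  R: Z = R = 20 Ω
  C: Z = 1/(jωC) = -j/(ω·C) = 0 - j5090 Ω
Step 3 — Series combination: Z_total = R + C = 20 - j5090 Ω = 5090∠-89.8° Ω.

Z = 20 - j5090 Ω = 5090∠-89.8° Ω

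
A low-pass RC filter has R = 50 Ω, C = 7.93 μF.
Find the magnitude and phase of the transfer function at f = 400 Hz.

Step 1 — Angular frequency: ω = 2π·400 = 2513 rad/s.
Step 2 — Transfer function: H(jω) = 1/(1 + jωRC).
Step 3 — Denominator: 1 + jωRC = 1 + j·2513·50·7.93e-06 = 1 + j0.9965.
Step 4 — H = 0.5017 - j0.5.
Step 5 — Magnitude: |H| = 0.7083 (-3.0 dB); phase: φ = -44.9°.

|H| = 0.7083 (-3.0 dB), φ = -44.9°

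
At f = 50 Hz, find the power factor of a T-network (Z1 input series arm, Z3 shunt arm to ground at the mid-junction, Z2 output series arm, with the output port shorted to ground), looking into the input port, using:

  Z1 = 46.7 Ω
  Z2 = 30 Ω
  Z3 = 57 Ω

Step 1 — Angular frequency: ω = 2π·f = 2π·50 = 314.2 rad/s.
Step 2 — Component impedances:
  Z1: Z = R = 46.7 Ω
  Z2: Z = R = 30 Ω
  Z3: Z = R = 57 Ω
Step 3 — With the output port shorted to ground, the output series arm Z2 runs from the junction to ground; the shunt arm Z3 also runs from the junction to ground. They appear in parallel: Z3 || Z2 = 19.66 Ω.
Step 4 — Series with input arm Z1: Z_in = Z1 + (Z3 || Z2) = 66.36 Ω = 66.36∠0.0° Ω.
Step 5 — Power factor: PF = cos(φ) = Re(Z)/|Z| = 66.36/66.36 = 1.
Step 6 — Type: Im(Z) = 0 ⇒ unity (phase φ = 0.0°).

PF = 1 (unity, φ = 0.0°)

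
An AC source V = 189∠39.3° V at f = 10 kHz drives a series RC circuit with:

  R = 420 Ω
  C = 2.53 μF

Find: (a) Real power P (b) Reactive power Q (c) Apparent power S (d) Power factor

Step 1 — Angular frequency: ω = 2π·f = 2π·1e+04 = 6.283e+04 rad/s.
Step 2 — Component impedances:
  R: Z = R = 420 Ω
  C: Z = 1/(jωC) = -j/(ω·C) = 0 - j6.291 Ω
Step 3 — Series combination: Z_total = R + C = 420 - j6.291 Ω = 420∠-0.9° Ω.
Step 4 — Source phasor: V = 189∠39.3° V = 146.3 + j119.7 V.
Step 5 — Current: I = V / Z = 0.3439 + j0.2902 A = 0.4499∠40.2° A.
Step 6 — Complex power: S = V·I* = 85.03 - j1.274 VA.
Step 7 — Real power: P = Re(S) = 85.03 W.
Step 8 — Reactive power: Q = Im(S) = -1.274 VAR.
Step 9 — Apparent power: |S| = 85.04 VA.
Step 10 — Power factor: PF = P/|S| = 0.9999 (leading).

(a) P = 85.03 W  (b) Q = -1.274 VAR  (c) S = 85.04 VA  (d) PF = 0.9999 (leading)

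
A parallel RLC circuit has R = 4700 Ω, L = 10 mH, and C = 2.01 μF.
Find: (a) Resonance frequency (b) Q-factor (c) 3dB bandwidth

Step 1 — Resonance: ω₀ = 1/√(LC) = 1/√(0.01·2.01e-06) = 7053 rad/s.
Step 2 — f₀ = ω₀/(2π) = 1123 Hz.
Step 3 — Parallel Q: Q = R/(ω₀L) = 4700/(7053·0.01) = 66.63.
Step 4 — Bandwidth: Δω = ω₀/Q = 105.9 rad/s; BW = Δω/(2π) = 16.85 Hz.

(a) f₀ = 1123 Hz  (b) Q = 66.63  (c) BW = 16.85 Hz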